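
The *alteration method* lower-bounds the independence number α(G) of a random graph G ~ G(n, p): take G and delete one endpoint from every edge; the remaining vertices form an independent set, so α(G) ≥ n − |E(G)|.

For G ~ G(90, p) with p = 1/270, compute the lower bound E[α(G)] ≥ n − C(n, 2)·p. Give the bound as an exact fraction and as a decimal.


E[|E(G)|] = C(90, 2)·p = 4005 · (1/270) = 89/6.
E[α(G)] ≥ n − E[|E(G)|] = 90 − 89/6 = 451/6.
Numerically: ≈ 75.1667.
(This is only a lower bound; the true E[α(G)] may be larger.)

E[α(G)] ≥ 451/6 ≈ 75.1667.


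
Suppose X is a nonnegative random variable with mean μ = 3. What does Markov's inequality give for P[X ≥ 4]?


μ = E[X] = 3, a = 4.
Markov: P[X ≥ 4] ≤ μ/a = (3)/4 = 3/4.
Numerically: ≈ 0.7500.
(Since a = 4 > μ = 3.0000, the bound 3/4 is < 1 and informative.)

P[X ≥ 4] ≤ 3/4 ≈ 0.7500.


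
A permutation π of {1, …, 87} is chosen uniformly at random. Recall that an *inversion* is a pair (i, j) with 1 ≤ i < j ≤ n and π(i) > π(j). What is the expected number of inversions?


Write X = Σ X_I over the C(87, 2) = 3741 pairs i < j, with X_I the indicator of one inversion.
There are 3741 indicators.
For each fixed pair i < j, the values π(i) and π(j) are two distinct elements of {1, …, 87} in uniformly random order; by symmetry P[π(i) > π(j)] = 1/2.
By linearity: E[X] = 3741 · (1/2) = C(87, 2) · (1/2) = 3741/2 = 3741/2 ≈ 1870.500000.

E[X] = 3741/2 = 1870.500000.


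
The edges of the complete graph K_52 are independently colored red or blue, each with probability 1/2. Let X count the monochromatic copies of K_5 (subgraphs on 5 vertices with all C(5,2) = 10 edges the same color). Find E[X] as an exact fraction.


Let X = Σ_S X_S over the C(52, 5) = 2598960 subsets S of size 5, where X_S = 1 if the K_5 on S is monochromatic.
For a fixed S, the K_5 on S has C(5, 2) = 10 edges. P[all 10 edges red] = (1/2)^10, and likewise for blue, so P[monochromatic] = 2·(1/2)^10 = 2^{1 − 10} = 1/512.
By linearity of expectation: E[X] = C(52, 5) · 2^{1 − 10} = 2598960 · 1/512 = 162435/32.
Numerically: E[X] ≈ 5076.094.

E[X] = C(52,5)·2^(1−C(5,2)) = 162435/32 ≈ 5076.094.


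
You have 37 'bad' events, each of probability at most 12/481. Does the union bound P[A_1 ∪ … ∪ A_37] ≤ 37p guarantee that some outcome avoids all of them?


Union bound: P[∪_{i=1}^{37} A_i] ≤ Σ_i P[A_i] ≤ 37·p = 37·(12/481) = 12/13.
Numerically: 12/13 ≈ 0.92308.
Is 12/13 < 1? YES.
Since P[∪ A_i] ≤ 12/13 < 1, the complement has P[∩ A_i^c] ≥ 1 − 12/13 = 1/13 > 0, so some outcome avoids every A_i.

37·p = 12/13 ≈ 0.92308; existence CERTIFIED by the union bound.


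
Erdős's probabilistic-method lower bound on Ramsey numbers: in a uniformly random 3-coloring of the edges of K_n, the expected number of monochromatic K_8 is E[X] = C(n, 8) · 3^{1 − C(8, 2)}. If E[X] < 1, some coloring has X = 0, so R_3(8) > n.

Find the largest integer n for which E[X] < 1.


We need C(n, 8) · 3^{1 − 28} < 1, i.e. C(n, 8) < 3^{28 − 1} = 7625597484987.
Check values of n near the boundary:
  n = 154: C(154, 8) = 6521818990995; 6521818990995 < 7625597484987? YES
  n = 155: C(155, 8) = 6876747915675; 6876747915675 < 7625597484987? YES
  n = 156: C(156, 8) = 7248464019225; 7248464019225 < 7625597484987? YES
  n = 157: C(157, 8) = 7637643295425; 7637643295425 < 7625597484987? NO
The largest n with C(n, 8) < 7625597484987 is n = 156 (where E[X] = 805384891025/847288609443 ≈ 0.9505437). Hence R_3(8) > 156, i.e. R_3(8) ≥ 157.

Largest n = 156; hence R_3(8) > 156.


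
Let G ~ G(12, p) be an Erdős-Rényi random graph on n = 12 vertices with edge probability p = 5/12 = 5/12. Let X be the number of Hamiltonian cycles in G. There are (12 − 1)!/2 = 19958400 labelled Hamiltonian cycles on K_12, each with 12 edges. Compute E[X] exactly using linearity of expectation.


K_12 has (12 − 1)!/2 = 19958400 labelled Hamiltonian cycles.
For each such Hamiltonian cycle H, let X_H = 1 if all 12 edges of H are present in G. Then P[X_H = 1] = p^{12} = (5/12)^{12} = 244140625/8916100448256.
Summing the indicators: E[X] = Σ_H E[X_H] = 19958400 · p^{12} = 19958400 · 244140625/8916100448256 = 469970703125/859963392.
Numerically: E[X] ≈ 546.501.

E[X] = 19958400 · (5/12)^{12} = 469970703125/859963392 ≈ 546.501.


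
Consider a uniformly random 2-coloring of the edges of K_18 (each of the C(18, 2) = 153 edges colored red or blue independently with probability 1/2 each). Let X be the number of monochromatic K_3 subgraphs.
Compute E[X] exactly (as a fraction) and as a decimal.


Let X = Σ_S X_S over the C(18, 3) = 816 subsets S of size 3, where X_S = 1 if the K_3 on S is monochromatic.
For a fixed S, the K_3 on S has C(3, 2) = 3 edges. P[all 3 edges red] = (1/2)^3, and likewise for blue, so P[monochromatic] = 2·(1/2)^3 = 2^{1 − 3} = 1/4.
Summing: E[X] = C(18, 3) · 2^{1 − 3} = 816 · 1/4 = 204.
Numerically: E[X] ≈ 204.0000.

E[X] = C(18,3)·2^(1−C(3,2)) = 204 ≈ 204.0000.


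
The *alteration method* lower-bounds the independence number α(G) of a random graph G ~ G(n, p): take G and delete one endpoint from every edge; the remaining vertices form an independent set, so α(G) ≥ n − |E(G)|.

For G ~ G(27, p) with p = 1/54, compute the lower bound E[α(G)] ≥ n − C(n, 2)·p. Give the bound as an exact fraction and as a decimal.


E[|E(G)|] = C(27, 2)·p = 351 · (1/54) = 13/2.
E[α(G)] ≥ n − E[|E(G)|] = 27 − 13/2 = 41/2.
Numerically: ≈ 20.50000.
(This is only a lower bound; the true E[α(G)] may be larger.)

E[α(G)] ≥ 41/2 ≈ 20.50000.


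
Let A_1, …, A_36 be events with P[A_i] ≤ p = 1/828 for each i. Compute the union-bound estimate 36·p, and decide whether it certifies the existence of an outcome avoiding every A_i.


Union bound: P[∪_{i=1}^{36} A_i] ≤ Σ_i P[A_i] ≤ 36·p = 36·(1/828) = 1/23.
Numerically: 1/23 ≈ 0.043478.
Is 1/23 < 1? YES.
Since P[∪ A_i] ≤ 1/23 < 1, the complement has P[∩ A_i^c] ≥ 1 − 1/23 = 22/23 > 0, so some outcome avoids every A_i.

36·p = 1/23 ≈ 0.043478; existence CERTIFIED by the union bound.


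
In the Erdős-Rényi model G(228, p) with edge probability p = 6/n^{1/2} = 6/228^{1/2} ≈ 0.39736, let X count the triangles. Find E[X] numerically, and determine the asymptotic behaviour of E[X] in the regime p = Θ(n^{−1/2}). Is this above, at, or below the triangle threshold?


Number of potential triangles: C(228, 3) = 1949476.
Each occurs with probability p³ ≈ (0.39736)³ ≈ 6.27410064e-02.
By linearity: E[X] = C(228, 3)·p³ ≈ 1949476 · 6.27410064e-02 ≈ 122312.086168.
Since α = 1/2 < 1, p = c/n^{1/2} ≫ 1/n is above the triangle threshold p ~ 1/n. Asymptotically E[X] ~ (c³/6)·n^{3(1−α)} = (6³/6)·n^{1.5} → ∞; triangles are abundant w.h.p.

E[X] ≈ 122312.086168; in regime p = Θ(1/n^{1/2}) E[X] diverges (above the triangle threshold p ~ 1/n).


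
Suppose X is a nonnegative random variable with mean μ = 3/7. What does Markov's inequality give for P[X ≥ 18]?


μ = E[X] = 3/7, a = 18.
Markov: P[X ≥ 18] ≤ μ/a = (3/7)/18 = 1/42.
Numerically: ≈ 0.024.
(Since a = 18 > μ = 0.429, the bound 1/42 is < 1 and informative.)

P[X ≥ 18] ≤ 1/42 ≈ 0.024.


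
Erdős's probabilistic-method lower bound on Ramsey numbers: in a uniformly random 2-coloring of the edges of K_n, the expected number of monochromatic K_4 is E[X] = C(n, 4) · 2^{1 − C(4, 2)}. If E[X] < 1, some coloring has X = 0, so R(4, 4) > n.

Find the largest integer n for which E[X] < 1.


We need C(n, 4) · 2^{1 − 6} < 1, i.e. C(n, 4) < 2^{6 − 1} = 32.
Check values of n near the boundary:
  n = 4: C(4, 4) = 1; 1 < 32? YES
  n = 5: C(5, 4) = 5; 5 < 32? YES
  n = 6: C(6, 4) = 15; 15 < 32? YES
  n = 7: C(7, 4) = 35; 35 < 32? NO
The largest n with C(n, 4) < 32 is n = 6 (where E[X] = 15/32 ≈ 0.4688). Hence R(4, 4) > 6, i.e. R(4, 4) ≥ 7.

Largest n = 6; hence R(4, 4) > 6.


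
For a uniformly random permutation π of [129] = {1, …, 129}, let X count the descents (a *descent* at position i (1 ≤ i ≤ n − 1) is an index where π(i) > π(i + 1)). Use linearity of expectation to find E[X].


Write X = Σ X_I over i = 1, …, 128, with X_I the indicator of one descent.
There are 128 indicators.
For each fixed i, the pair (π(i), π(i+1)) is a uniformly random ordered pair of distinct values from {1, …, 129}; by symmetry P[π(i) > π(i+1)] = 1/2.
By linearity: E[X] = 128 · (1/2) = (129 − 1) · (1/2) = 64 ≈ 64.000.

E[X] = 64 = 64.000.


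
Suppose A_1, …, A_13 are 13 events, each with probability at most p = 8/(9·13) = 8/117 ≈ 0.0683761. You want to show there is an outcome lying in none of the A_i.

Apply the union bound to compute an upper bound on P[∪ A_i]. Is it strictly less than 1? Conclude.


Union bound: P[∪_{i=1}^{13} A_i] ≤ Σ_i P[A_i] ≤ 13·p = 13·(8/117) = 8/9.
Numerically: 8/9 ≈ 0.8888889.
Is 8/9 < 1? YES.
Since P[∪ A_i] ≤ 8/9 < 1, the complement has P[∩ A_i^c] ≥ 1 − 8/9 = 1/9 > 0, so some outcome avoids every A_i.

13·p = 8/9 ≈ 0.8888889; existence CERTIFIED by the union bound.


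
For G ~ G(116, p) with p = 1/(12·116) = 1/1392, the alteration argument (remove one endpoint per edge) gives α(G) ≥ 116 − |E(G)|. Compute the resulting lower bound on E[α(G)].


E[|E(G)|] = C(116, 2)·p = 6670 · (1/1392) = 115/24.
E[α(G)] ≥ n − E[|E(G)|] = 116 − 115/24 = 2669/24.
Numerically: ≈ 111.20833.
(This is only a lower bound; the true E[α(G)] may be larger.)

E[α(G)] ≥ 2669/24 ≈ 111.20833.


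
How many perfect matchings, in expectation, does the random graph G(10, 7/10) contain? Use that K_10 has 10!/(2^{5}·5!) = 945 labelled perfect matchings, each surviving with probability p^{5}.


K_10 has 10!/(2^{5}·5!) = 945 labelled perfect matchings.
For each such perfect matching H, let X_H = 1 if all 5 edges of H are present in G. Then P[X_H = 1] = p^{5} = (7/10)^{5} = 16807/100000.
Summing the indicators: E[X] = Σ_H E[X_H] = 945 · p^{5} = 945 · 16807/100000 = 3176523/20000.
Numerically: E[X] ≈ 159.

E[X] = 945 · (7/10)^{5} = 3176523/20000 ≈ 159.


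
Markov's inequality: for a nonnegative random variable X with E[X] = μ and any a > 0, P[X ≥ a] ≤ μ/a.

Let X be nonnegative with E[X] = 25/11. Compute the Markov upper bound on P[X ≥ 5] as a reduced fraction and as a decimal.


μ = E[X] = 25/11, a = 5.
Markov: P[X ≥ 5] ≤ μ/a = (25/11)/5 = 5/11.
Numerically: ≈ 0.4545.
(Since a = 5 > μ = 2.2727, the bound 5/11 is < 1 and informative.)

P[X ≥ 5] ≤ 5/11 ≈ 0.4545.


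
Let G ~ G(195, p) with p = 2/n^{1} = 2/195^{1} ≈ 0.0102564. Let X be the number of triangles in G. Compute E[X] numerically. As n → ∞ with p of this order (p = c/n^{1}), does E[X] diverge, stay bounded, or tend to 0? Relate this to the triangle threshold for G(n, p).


Number of potential triangles: C(195, 3) = 1216865.
Each occurs with probability p³ ≈ (0.0102564)³ ≈ 1.07891232e-06.
By linearity: E[X] = C(195, 3)·p³ ≈ 1216865 · 1.07891232e-06 ≈ 1.312891.
Here α = 1, so p = 2/n is exactly at the triangle threshold p ~ 1/n. Asymptotically E[X] → c³/6 = 2³/6 = 4/3 ≈ 1.333333, a bounded constant. In this regime the triangle count is asymptotically Poisson(c³/6).

E[X] ≈ 1.312891; in regime p = Θ(1/n^{1}) E[X] stays bounded (at the triangle threshold p ~ 1/n).


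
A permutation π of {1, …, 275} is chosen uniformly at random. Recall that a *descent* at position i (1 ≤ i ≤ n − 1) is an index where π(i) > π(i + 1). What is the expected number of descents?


Write X = Σ X_I over i = 1, …, 274, with X_I the indicator of one descent.
There are 274 indicators.
For each fixed i, the pair (π(i), π(i+1)) is a uniformly random ordered pair of distinct values from {1, …, 275}; by symmetry P[π(i) > π(i+1)] = 1/2.
By linearity: E[X] = 274 · (1/2) = (275 − 1) · (1/2) = 137 ≈ 137.00000.

E[X] = 137 = 137.00000.


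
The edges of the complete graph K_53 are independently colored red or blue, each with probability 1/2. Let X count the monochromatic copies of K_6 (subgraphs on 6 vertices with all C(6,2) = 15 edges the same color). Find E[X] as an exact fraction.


Let X = Σ_S X_S over the C(53, 6) = 22957480 subsets S of size 6, where X_S = 1 if the K_6 on S is monochromatic.
For a fixed S, the K_6 on S has C(6, 2) = 15 edges. P[all 15 edges red] = (1/2)^15, and likewise for blue, so P[monochromatic] = 2·(1/2)^15 = 2^{1 − 15} = 1/16384.
By linearity: E[X] = C(53, 6) · 2^{1 − 15} = 22957480 · 1/16384 = 2869685/2048.
Numerically: E[X] ≈ 1401.213379.

E[X] = C(53,6)·2^(1−C(6,2)) = 2869685/2048 ≈ 1401.213379.


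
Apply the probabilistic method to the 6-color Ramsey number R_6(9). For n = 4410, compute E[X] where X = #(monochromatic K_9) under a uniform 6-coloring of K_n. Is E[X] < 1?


E[X] = C(4410, 9) · 6^{1 − 36} = 1724394906266704102180823710 · 6^{−35} = 1724394906266704102180823710/1719070799748422591028658176.
As a reduced fraction: E[X] = 862197453133352051090411855/859535399874211295514329088 ≈ 1.003097.
Is E[X] < 1? NO.
Since E[X] ≥ 1, the first-moment bound is inconclusive at n = 4410; it does NOT by itself certify R_6(9) > 4410.

E[X] = 862197453133352051090411855/859535399874211295514329088 ≈ 1.003097; E[X] ≥ 1; first-moment method inconclusive here.


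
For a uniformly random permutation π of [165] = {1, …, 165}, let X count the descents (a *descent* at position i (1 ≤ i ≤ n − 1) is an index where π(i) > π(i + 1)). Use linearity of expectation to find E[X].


Write X = Σ X_I over i = 1, …, 164, with X_I the indicator of one descent.
There are 164 indicators.
For each fixed i, the pair (π(i), π(i+1)) is a uniformly random ordered pair of distinct values from {1, …, 165}; by symmetry P[π(i) > π(i+1)] = 1/2.
By linearity: E[X] = 164 · (1/2) = (165 − 1) · (1/2) = 82 ≈ 82.000000.

E[X] = 82 = 82.000000.


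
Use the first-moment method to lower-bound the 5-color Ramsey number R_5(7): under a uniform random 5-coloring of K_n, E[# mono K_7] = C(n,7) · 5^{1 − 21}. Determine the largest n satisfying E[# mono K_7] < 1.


We need C(n, 7) · 5^{1 − 21} < 1, i.e. C(n, 7) < 5^{21 − 1} = 95367431640625.
Check values of n near the boundary:
  n = 335: C(335, 7) = 88202498238195; 88202498238195 < 95367431640625? YES
  n = 336: C(336, 7) = 90079147136880; 90079147136880 < 95367431640625? YES
  n = 337: C(337, 7) = 91989916924632; 91989916924632 < 95367431640625? YES
  n = 338: C(338, 7) = 93935323022736; 93935323022736 < 95367431640625? YES
  n = 339: C(339, 7) = 95915887062372; 95915887062372 < 95367431640625? NO
The largest n with C(n, 7) < 95367431640625 is n = 338 (where E[X] = 93935323022736/95367431640625 ≈ 0.984983). Hence R_5(7) > 338, i.e. R_5(7) ≥ 339.

Largest n = 338; hence R_5(7) > 338.


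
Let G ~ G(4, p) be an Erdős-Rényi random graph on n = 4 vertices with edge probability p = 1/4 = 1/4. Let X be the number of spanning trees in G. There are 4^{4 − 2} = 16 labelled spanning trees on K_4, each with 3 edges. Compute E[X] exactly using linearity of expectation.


K_4 has 4^{4 − 2} = 16 labelled spanning trees.
For each such spanning tree H, let X_H = 1 if all 3 edges of H are present in G. Then P[X_H = 1] = p^{3} = (1/4)^{3} = 1/64.
By linearity of expectation: E[X] = Σ_H E[X_H] = 16 · p^{3} = 16 · 1/64 = 1/4.
Numerically: E[X] ≈ 0.25.

E[X] = 16 · (1/4)^{3} = 1/4 ≈ 0.25.


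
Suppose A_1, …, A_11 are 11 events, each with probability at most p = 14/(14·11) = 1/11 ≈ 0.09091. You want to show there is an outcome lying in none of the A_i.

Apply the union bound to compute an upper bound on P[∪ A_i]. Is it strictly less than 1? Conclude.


Union bound: P[∪_{i=1}^{11} A_i] ≤ Σ_i P[A_i] ≤ 11·p = 11·(1/11) = 1.
Numerically: 1 ≈ 1.00000.
Is 1 < 1? NO.
Since the bound 1 is ≥ 1, the union bound is uninformative here; it does NOT by itself certify existence.

11·p = 1 ≈ 1.00000; existence NOT certified by the union bound.


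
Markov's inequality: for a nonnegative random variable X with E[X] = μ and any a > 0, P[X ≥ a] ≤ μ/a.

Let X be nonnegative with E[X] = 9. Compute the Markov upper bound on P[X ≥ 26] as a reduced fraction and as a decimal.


μ = E[X] = 9, a = 26.
Markov: P[X ≥ 26] ≤ μ/a = (9)/26 = 9/26.
Numerically: ≈ 0.34615.
(Since a = 26 > μ = 9.00000, the bound 9/26 is < 1 and informative.)

P[X ≥ 26] ≤ 9/26 ≈ 0.34615.


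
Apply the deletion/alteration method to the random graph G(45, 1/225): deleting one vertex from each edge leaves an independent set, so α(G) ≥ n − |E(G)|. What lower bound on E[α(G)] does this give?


E[|E(G)|] = C(45, 2)·p = 990 · (1/225) = 22/5.
E[α(G)] ≥ n − E[|E(G)|] = 45 − 22/5 = 203/5.
Numerically: ≈ 40.600000.
(This is only a lower bound; the true E[α(G)] may be larger.)

E[α(G)] ≥ 203/5 ≈ 40.600000.


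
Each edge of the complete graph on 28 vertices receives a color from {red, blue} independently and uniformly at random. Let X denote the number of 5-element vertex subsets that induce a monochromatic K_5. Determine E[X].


Let X = Σ_S X_S over the C(28, 5) = 98280 subsets S of size 5, where X_S = 1 if the K_5 on S is monochromatic.
For a fixed S, the K_5 on S has C(5, 2) = 10 edges. P[all 10 edges red] = (1/2)^10, and likewise for blue, so P[monochromatic] = 2·(1/2)^10 = 2^{1 − 10} = 1/512.
By linearity of expectation: E[X] = C(28, 5) · 2^{1 − 10} = 98280 · 1/512 = 12285/64.
Numerically: E[X] ≈ 191.9531.

E[X] = C(28,5)·2^(1−C(5,2)) = 12285/64 ≈ 191.9531.


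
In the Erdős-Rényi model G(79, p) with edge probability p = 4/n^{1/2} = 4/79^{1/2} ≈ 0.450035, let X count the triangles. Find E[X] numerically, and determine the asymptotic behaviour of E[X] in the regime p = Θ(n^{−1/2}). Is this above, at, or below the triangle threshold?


Number of potential triangles: C(79, 3) = 79079.
Each occurs with probability p³ ≈ (0.450035)³ ≈ 9.11463616e-02.
By linearity: E[X] = C(79, 3)·p³ ≈ 79079 · 9.11463616e-02 ≈ 7207.763128.
Since α = 1/2 < 1, p = c/n^{1/2} ≫ 1/n is above the triangle threshold p ~ 1/n. Asymptotically E[X] ~ (c³/6)·n^{3(1−α)} = (4³/6)·n^{1.5} → ∞; triangles are abundant w.h.p.

E[X] ≈ 7207.763128; in regime p = Θ(1/n^{1/2}) E[X] diverges (above the triangle threshold p ~ 1/n).


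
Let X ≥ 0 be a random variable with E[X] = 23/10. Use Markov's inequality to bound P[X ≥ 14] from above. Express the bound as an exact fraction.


μ = E[X] = 23/10, a = 14.
Markov: P[X ≥ 14] ≤ μ/a = (23/10)/14 = 23/140.
Numerically: ≈ 0.164.
(Since a = 14 > μ = 2.300, the bound 23/140 is < 1 and informative.)

P[X ≥ 14] ≤ 23/140 ≈ 0.164.


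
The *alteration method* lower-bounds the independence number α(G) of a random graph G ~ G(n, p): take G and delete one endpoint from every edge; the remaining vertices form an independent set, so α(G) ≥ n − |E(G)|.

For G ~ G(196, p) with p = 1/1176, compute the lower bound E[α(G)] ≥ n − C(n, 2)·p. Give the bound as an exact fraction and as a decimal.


E[|E(G)|] = C(196, 2)·p = 19110 · (1/1176) = 65/4.
E[α(G)] ≥ n − E[|E(G)|] = 196 − 65/4 = 719/4.
Numerically: ≈ 179.750000.
(This is only a lower bound; the true E[α(G)] may be larger.)

E[α(G)] ≥ 719/4 ≈ 179.750000.


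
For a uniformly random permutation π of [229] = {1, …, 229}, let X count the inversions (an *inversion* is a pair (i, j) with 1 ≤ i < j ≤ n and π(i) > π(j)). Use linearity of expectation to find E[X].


Write X = Σ X_I over the C(229, 2) = 26106 pairs i < j, with X_I the indicator of one inversion.
There are 26106 indicators.
For each fixed pair i < j, the values π(i) and π(j) are two distinct elements of {1, …, 229} in uniformly random order; by symmetry P[π(i) > π(j)] = 1/2.
By linearity: E[X] = 26106 · (1/2) = C(229, 2) · (1/2) = 26106/2 = 13053 ≈ 13053.000000.

E[X] = 13053 = 13053.000000.


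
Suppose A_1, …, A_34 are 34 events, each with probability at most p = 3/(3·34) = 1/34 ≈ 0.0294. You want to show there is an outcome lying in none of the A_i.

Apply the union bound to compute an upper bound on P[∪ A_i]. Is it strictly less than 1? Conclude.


Union bound: P[∪_{i=1}^{34} A_i] ≤ Σ_i P[A_i] ≤ 34·p = 34·(1/34) = 1.
Numerically: 1 ≈ 1.0000.
Is 1 < 1? NO.
Since the bound 1 is ≥ 1, the union bound is uninformative here; it does NOT by itself certify existence.

34·p = 1 ≈ 1.0000; existence NOT certified by the union bound.


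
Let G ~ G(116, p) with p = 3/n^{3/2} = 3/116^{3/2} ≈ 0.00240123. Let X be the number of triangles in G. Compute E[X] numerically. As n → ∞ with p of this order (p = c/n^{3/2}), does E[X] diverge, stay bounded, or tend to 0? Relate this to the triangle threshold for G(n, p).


Number of potential triangles: C(116, 3) = 253460.
Each occurs with probability p³ ≈ (0.00240123)³ ≈ 1.38453141e-08.
By linearity: E[X] = C(116, 3)·p³ ≈ 253460 · 1.38453141e-08 ≈ 0.003509.
Since α = 3/2 > 1, p = c/n^{3/2} = o(1/n) is below the triangle threshold p ~ 1/n. Asymptotically E[X] ~ (c³/6)·n^{3(1−α)} = (3³/6)·n^{-1.5} → 0, so by Markov's inequality G has no triangles w.h.p.

E[X] ≈ 0.003509; in regime p = Θ(1/n^{3/2}) E[X] tends to 0 (below the triangle threshold p ~ 1/n).


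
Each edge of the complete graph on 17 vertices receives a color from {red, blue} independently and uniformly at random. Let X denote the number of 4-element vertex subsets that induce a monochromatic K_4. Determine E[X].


Let X = Σ_S X_S over the C(17, 4) = 2380 subsets S of size 4, where X_S = 1 if the K_4 on S is monochromatic.
For a fixed S, the K_4 on S has C(4, 2) = 6 edges. P[all 6 edges red] = (1/2)^6, and likewise for blue, so P[monochromatic] = 2·(1/2)^6 = 2^{1 − 6} = 1/32.
Summing: E[X] = C(17, 4) · 2^{1 − 6} = 2380 · 1/32 = 595/8.
Numerically: E[X] ≈ 74.375.

E[X] = C(17,4)·2^(1−C(4,2)) = 595/8 ≈ 74.375.


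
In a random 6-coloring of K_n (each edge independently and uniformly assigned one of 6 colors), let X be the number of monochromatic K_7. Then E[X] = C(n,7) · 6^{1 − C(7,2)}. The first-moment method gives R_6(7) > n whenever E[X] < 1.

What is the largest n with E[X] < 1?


We need C(n, 7) · 6^{1 − 21} < 1, i.e. C(n, 7) < 6^{21 − 1} = 3656158440062976.
Check values of n near the boundary:
  n = 563: C(563, 7) = 3426622515769596; 3426622515769596 < 3656158440062976? YES
  n = 564: C(564, 7) = 3469685994423792; 3469685994423792 < 3656158440062976? YES
  n = 565: C(565, 7) = 3513212521235560; 3513212521235560 < 3656158440062976? YES
  n = 566: C(566, 7) = 3557206237959440; 3557206237959440 < 3656158440062976? YES
  n = 567: C(567, 7) = 3601671315933933; 3601671315933933 < 3656158440062976? YES
  n = 568: C(568, 7) = 3646611956239704; 3646611956239704 < 3656158440062976? YES
  n = 569: C(569, 7) = 3692032389858348; 3692032389858348 < 3656158440062976? NO
  n = 570: C(570, 7) = 3737936877831720; 3737936877831720 < 3656158440062976? NO
The largest n with C(n, 7) < 3656158440062976 is n = 568 (where E[X] = 16882462760369/16926659444736 ≈ 0.99739). Hence R_6(7) > 568, i.e. R_6(7) ≥ 569.

Largest n = 568; hence R_6(7) > 568.


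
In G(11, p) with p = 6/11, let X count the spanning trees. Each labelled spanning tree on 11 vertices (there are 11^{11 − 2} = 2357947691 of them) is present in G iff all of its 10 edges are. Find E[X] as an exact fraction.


K_11 has 11^{11 − 2} = 2357947691 labelled spanning trees.
For each such spanning tree H, let X_H = 1 if all 10 edges of H are present in G. Then P[X_H = 1] = p^{10} = (6/11)^{10} = 60466176/25937424601.
By linearity: E[X] = Σ_H E[X_H] = 2357947691 · p^{10} = 2357947691 · 60466176/25937424601 = 60466176/11.
Numerically: E[X] ≈ 5.5e+06.

E[X] = 2357947691 · (6/11)^{10} = 60466176/11 ≈ 5.5e+06.


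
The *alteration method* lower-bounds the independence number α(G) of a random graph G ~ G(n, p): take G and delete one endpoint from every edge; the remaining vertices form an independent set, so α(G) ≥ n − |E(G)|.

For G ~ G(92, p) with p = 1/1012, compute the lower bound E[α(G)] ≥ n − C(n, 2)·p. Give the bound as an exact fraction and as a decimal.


E[|E(G)|] = C(92, 2)·p = 4186 · (1/1012) = 91/22.
E[α(G)] ≥ n − E[|E(G)|] = 92 − 91/22 = 1933/22.
Numerically: ≈ 87.8636.
(This is only a lower bound; the true E[α(G)] may be larger.)

E[α(G)] ≥ 1933/22 ≈ 87.8636.


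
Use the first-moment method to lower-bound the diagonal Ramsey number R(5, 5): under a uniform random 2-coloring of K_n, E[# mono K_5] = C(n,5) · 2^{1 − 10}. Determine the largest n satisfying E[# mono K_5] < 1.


We need C(n, 5) · 2^{1 − 10} < 1, i.e. C(n, 5) < 2^{10 − 1} = 512.
Check values of n near the boundary:
  n = 10: C(10, 5) = 252; 252 < 512? YES
  n = 11: C(11, 5) = 462; 462 < 512? YES
  n = 12: C(12, 5) = 792; 792 < 512? NO
  n = 13: C(13, 5) = 1287; 1287 < 512? NO
  n = 14: C(14, 5) = 2002; 2002 < 512? NO
The largest n with C(n, 5) < 512 is n = 11 (where E[X] = 231/256 ≈ 0.902). Hence R(5, 5) > 11, i.e. R(5, 5) ≥ 12.

Largest n = 11; hence R(5, 5) > 11.


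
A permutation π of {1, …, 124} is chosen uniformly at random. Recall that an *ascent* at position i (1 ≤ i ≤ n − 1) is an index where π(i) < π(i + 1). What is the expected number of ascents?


Write X = Σ X_I over i = 1, …, 123, with X_I the indicator of one ascent.
There are 123 indicators.
For each fixed i, the pair (π(i), π(i+1)) is a uniformly random ordered pair of distinct values from {1, …, 124}; by symmetry P[π(i) < π(i+1)] = 1/2.
By linearity: E[X] = 123 · (1/2) = (124 − 1) · (1/2) = 123/2 ≈ 61.50000.

E[X] = 123/2 = 61.50000.


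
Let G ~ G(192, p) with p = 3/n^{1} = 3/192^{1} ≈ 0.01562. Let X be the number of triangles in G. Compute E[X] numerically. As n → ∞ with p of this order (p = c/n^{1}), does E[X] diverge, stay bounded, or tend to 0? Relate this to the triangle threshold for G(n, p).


Number of potential triangles: C(192, 3) = 1161280.
Each occurs with probability p³ ≈ (0.01562)³ ≈ 3.814697e-06.
By linearity: E[X] = C(192, 3)·p³ ≈ 1161280 · 3.814697e-06 ≈ 4.4299.
Here α = 1, so p = 3/n is exactly at the triangle threshold p ~ 1/n. Asymptotically E[X] → c³/6 = 3³/6 = 9/2 ≈ 4.5000, a bounded constant. In this regime the triangle count is asymptotically Poisson(c³/6).

E[X] ≈ 4.4299; in regime p = Θ(1/n^{1}) E[X] stays bounded (at the triangle threshold p ~ 1/n).


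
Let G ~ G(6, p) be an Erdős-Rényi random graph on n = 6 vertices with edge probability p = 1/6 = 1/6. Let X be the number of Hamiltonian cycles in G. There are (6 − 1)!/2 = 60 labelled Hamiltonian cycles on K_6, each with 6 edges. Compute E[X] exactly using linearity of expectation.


K_6 has (6 − 1)!/2 = 60 labelled Hamiltonian cycles.
For each such Hamiltonian cycle H, let X_H = 1 if all 6 edges of H are present in G. Then P[X_H = 1] = p^{6} = (1/6)^{6} = 1/46656.
By linearity of expectation: E[X] = Σ_H E[X_H] = 60 · p^{6} = 60 · 1/46656 = 5/3888.
Numerically: E[X] ≈ 0.001286.

E[X] = 60 · (1/6)^{6} = 5/3888 ≈ 0.001286.


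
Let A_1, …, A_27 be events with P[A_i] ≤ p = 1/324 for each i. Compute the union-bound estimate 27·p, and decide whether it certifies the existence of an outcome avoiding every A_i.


Union bound: P[∪_{i=1}^{27} A_i] ≤ Σ_i P[A_i] ≤ 27·p = 27·(1/324) = 1/12.
Numerically: 1/12 ≈ 0.083333.
Is 1/12 < 1? YES.
Since P[∪ A_i] ≤ 1/12 < 1, the complement has P[∩ A_i^c] ≥ 1 − 1/12 = 11/12 > 0, so some outcome avoids every A_i.

27·p = 1/12 ≈ 0.083333; existence CERTIFIED by the union bound.


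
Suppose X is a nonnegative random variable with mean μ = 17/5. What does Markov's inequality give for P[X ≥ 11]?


μ = E[X] = 17/5, a = 11.
Markov: P[X ≥ 11] ≤ μ/a = (17/5)/11 = 17/55.
Numerically: ≈ 0.3091.
(Since a = 11 > μ = 3.4000, the bound 17/55 is < 1 and informative.)

P[X ≥ 11] ≤ 17/55 ≈ 0.3091.


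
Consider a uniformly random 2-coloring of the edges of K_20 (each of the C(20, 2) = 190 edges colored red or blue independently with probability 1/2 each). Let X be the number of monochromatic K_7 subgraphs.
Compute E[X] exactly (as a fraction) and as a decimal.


Let X = Σ_S X_S over the C(20, 7) = 77520 subsets S of size 7, where X_S = 1 if the K_7 on S is monochromatic.
For a fixed S, the K_7 on S has C(7, 2) = 21 edges. P[all 21 edges red] = (1/2)^21, and likewise for blue, so P[monochromatic] = 2·(1/2)^21 = 2^{1 − 21} = 1/1048576.
By linearity: E[X] = C(20, 7) · 2^{1 − 21} = 77520 · 1/1048576 = 4845/65536.
Numerically: E[X] ≈ 0.074.

E[X] = C(20,7)·2^(1−C(7,2)) = 4845/65536 ≈ 0.074.


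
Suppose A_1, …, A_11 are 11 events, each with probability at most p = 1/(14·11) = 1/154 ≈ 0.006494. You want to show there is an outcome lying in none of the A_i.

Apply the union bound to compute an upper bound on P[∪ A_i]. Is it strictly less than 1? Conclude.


Union bound: P[∪_{i=1}^{11} A_i] ≤ Σ_i P[A_i] ≤ 11·p = 11·(1/154) = 1/14.
Numerically: 1/14 ≈ 0.071429.
Is 1/14 < 1? YES.
Since P[∪ A_i] ≤ 1/14 < 1, the complement has P[∩ A_i^c] ≥ 1 − 1/14 = 13/14 > 0, so some outcome avoids every A_i.

11·p = 1/14 ≈ 0.071429; existence CERTIFIED by the union bound.


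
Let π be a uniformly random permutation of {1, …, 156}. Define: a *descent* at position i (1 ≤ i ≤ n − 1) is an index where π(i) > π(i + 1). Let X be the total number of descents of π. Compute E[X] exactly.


Write X = Σ X_I over i = 1, …, 155, with X_I the indicator of one descent.
There are 155 indicators.
For each fixed i, the pair (π(i), π(i+1)) is a uniformly random ordered pair of distinct values from {1, …, 156}; by symmetry P[π(i) > π(i+1)] = 1/2.
By linearity: E[X] = 155 · (1/2) = (156 − 1) · (1/2) = 155/2 ≈ 77.5000.

E[X] = 155/2 = 77.5000.


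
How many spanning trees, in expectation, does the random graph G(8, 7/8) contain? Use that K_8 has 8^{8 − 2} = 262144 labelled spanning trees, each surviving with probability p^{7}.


K_8 has 8^{8 − 2} = 262144 labelled spanning trees.
For each such spanning tree H, let X_H = 1 if all 7 edges of H are present in G. Then P[X_H = 1] = p^{7} = (7/8)^{7} = 823543/2097152.
By linearity of expectation: E[X] = Σ_H E[X_H] = 262144 · p^{7} = 262144 · 823543/2097152 = 823543/8.
Numerically: E[X] ≈ 1.0294e+05.

E[X] = 262144 · (7/8)^{7} = 823543/8 ≈ 1.0294e+05.


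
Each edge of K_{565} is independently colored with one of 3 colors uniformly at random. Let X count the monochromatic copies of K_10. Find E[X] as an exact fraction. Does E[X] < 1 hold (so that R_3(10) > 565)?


E[X] = C(565, 10) · 3^{1 − 45} = 843210704398024361828 · 3^{−44} = 843210704398024361828/984770902183611232881.
As a reduced fraction: E[X] = 843210704398024361828/984770902183611232881 ≈ 0.85625.
Is E[X] < 1? YES.
Since E[X] < 1, there exists a 3-coloring of K_{565} with no monochromatic K_10; hence R_3(10) > 565.

E[X] = 843210704398024361828/984770902183611232881 ≈ 0.85625; E[X] < 1, so R_3(10) > 565.


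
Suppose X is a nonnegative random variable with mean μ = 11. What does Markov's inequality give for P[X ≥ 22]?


μ = E[X] = 11, a = 22.
Markov: P[X ≥ 22] ≤ μ/a = (11)/22 = 1/2.
Numerically: ≈ 0.50000.
(Since a = 22 > μ = 11.00000, the bound 1/2 is < 1 and informative.)

P[X ≥ 22] ≤ 1/2 ≈ 0.50000.


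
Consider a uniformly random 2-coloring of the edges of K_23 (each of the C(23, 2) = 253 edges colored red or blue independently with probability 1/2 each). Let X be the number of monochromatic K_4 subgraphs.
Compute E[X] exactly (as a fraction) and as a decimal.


Let X = Σ_S X_S over the C(23, 4) = 8855 subsets S of size 4, where X_S = 1 if the K_4 on S is monochromatic.
For a fixed S, the K_4 on S has C(4, 2) = 6 edges. P[all 6 edges red] = (1/2)^6, and likewise for blue, so P[monochromatic] = 2·(1/2)^6 = 2^{1 − 6} = 1/32.
By linearity of expectation: E[X] = C(23, 4) · 2^{1 − 6} = 8855 · 1/32 = 8855/32.
Numerically: E[X] ≈ 276.718750.

E[X] = C(23,4)·2^(1−C(4,2)) = 8855/32 ≈ 276.718750.


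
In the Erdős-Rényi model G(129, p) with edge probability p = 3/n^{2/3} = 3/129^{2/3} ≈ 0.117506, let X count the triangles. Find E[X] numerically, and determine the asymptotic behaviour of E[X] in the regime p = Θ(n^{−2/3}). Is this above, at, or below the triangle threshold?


Number of potential triangles: C(129, 3) = 349504.
Each occurs with probability p³ ≈ (0.117506)³ ≈ 1.62249865e-03.
By linearity: E[X] = C(129, 3)·p³ ≈ 349504 · 1.62249865e-03 ≈ 567.069767.
Since α = 2/3 < 1, p = c/n^{2/3} ≫ 1/n is above the triangle threshold p ~ 1/n. Asymptotically E[X] ~ (c³/6)·n^{3(1−α)} = (3³/6)·n^{1} → ∞; triangles are abundant w.h.p.

E[X] ≈ 567.069767; in regime p = Θ(1/n^{2/3}) E[X] diverges (above the triangle threshold p ~ 1/n).


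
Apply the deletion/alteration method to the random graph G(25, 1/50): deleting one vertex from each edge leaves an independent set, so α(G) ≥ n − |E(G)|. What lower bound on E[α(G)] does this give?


E[|E(G)|] = C(25, 2)·p = 300 · (1/50) = 6.
E[α(G)] ≥ n − E[|E(G)|] = 25 − 6 = 19.
Numerically: ≈ 19.0000.
(This is only a lower bound; the true E[α(G)] may be larger.)

E[α(G)] ≥ 19 ≈ 19.0000.


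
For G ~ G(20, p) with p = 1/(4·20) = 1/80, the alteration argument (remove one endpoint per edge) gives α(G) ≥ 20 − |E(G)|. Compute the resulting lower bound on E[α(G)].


E[|E(G)|] = C(20, 2)·p = 190 · (1/80) = 19/8.
E[α(G)] ≥ n − E[|E(G)|] = 20 − 19/8 = 141/8.
Numerically: ≈ 17.625000.
(This is only a lower bound; the true E[α(G)] may be larger.)

E[α(G)] ≥ 141/8 ≈ 17.625000.


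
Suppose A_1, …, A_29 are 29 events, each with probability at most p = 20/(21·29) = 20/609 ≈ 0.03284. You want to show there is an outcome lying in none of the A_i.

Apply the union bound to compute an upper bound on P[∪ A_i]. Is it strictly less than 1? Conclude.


Union bound: P[∪_{i=1}^{29} A_i] ≤ Σ_i P[A_i] ≤ 29·p = 29·(20/609) = 20/21.
Numerically: 20/21 ≈ 0.95238.
Is 20/21 < 1? YES.
Since P[∪ A_i] ≤ 20/21 < 1, the complement has P[∩ A_i^c] ≥ 1 − 20/21 = 1/21 > 0, so some outcome avoids every A_i.

29·p = 20/21 ≈ 0.95238; existence CERTIFIED by the union bound.


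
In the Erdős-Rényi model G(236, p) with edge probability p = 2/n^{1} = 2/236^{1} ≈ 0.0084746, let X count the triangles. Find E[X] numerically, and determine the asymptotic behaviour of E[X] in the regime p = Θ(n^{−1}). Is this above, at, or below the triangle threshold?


Number of potential triangles: C(236, 3) = 2162940.
Each occurs with probability p³ ≈ (0.0084746)³ ≈ 6.0863087e-07.
By linearity: E[X] = C(236, 3)·p³ ≈ 2162940 · 6.0863087e-07 ≈ 1.31643.
Here α = 1, so p = 2/n is exactly at the triangle threshold p ~ 1/n. Asymptotically E[X] → c³/6 = 2³/6 = 4/3 ≈ 1.33333, a bounded constant. In this regime the triangle count is asymptotically Poisson(c³/6).

E[X] ≈ 1.31643; in regime p = Θ(1/n^{1}) E[X] stays bounded (at the triangle threshold p ~ 1/n).


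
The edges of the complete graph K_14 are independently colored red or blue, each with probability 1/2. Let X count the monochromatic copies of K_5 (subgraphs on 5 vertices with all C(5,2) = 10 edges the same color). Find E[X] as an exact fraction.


Let X = Σ_S X_S over the C(14, 5) = 2002 subsets S of size 5, where X_S = 1 if the K_5 on S is monochromatic.
For a fixed S, the K_5 on S has C(5, 2) = 10 edges. P[all 10 edges red] = (1/2)^10, and likewise for blue, so P[monochromatic] = 2·(1/2)^10 = 2^{1 − 10} = 1/512.
By linearity of expectation: E[X] = C(14, 5) · 2^{1 − 10} = 2002 · 1/512 = 1001/256.
Numerically: E[X] ≈ 3.910.

E[X] = C(14,5)·2^(1−C(5,2)) = 1001/256 ≈ 3.910.


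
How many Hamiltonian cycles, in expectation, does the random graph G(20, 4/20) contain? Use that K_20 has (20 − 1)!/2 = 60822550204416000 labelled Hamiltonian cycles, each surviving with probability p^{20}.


K_20 has (20 − 1)!/2 = 60822550204416000 labelled Hamiltonian cycles.
For each such Hamiltonian cycle H, let X_H = 1 if all 20 edges of H are present in G. Then P[X_H = 1] = p^{20} = (1/5)^{20} = 1/95367431640625.
By linearity: E[X] = Σ_H E[X_H] = 60822550204416000 · p^{20} = 60822550204416000 · 1/95367431640625 = 486580401635328/762939453125.
Numerically: E[X] ≈ 637.8.

E[X] = 60822550204416000 · (1/5)^{20} = 486580401635328/762939453125 ≈ 637.8.


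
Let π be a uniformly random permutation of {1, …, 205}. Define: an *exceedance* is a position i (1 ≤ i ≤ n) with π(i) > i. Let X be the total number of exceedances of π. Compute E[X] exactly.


Write X = Σ_{i=1}^{205} X_i, where X_i = 1_{π(i) > i}.
For each fixed i, π(i) is uniform over {1, …, 205} (marginal of a uniform permutation), so P[π(i) > i] = (n − i)/n. Summing: Σ_{i=1}^{205} (n − i)/n = (0 + 1 + … + 204)/205 = 205(205 − 1)/(2·205) = (205 − 1)/2.
Hence E[X] = Σ_{i=1}^{205} (205 − i)/205 = 102 ≈ 102.00000.

E[X] = 102 = 102.00000.


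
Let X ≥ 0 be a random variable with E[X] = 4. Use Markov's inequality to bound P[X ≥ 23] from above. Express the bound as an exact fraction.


μ = E[X] = 4, a = 23.
Markov: P[X ≥ 23] ≤ μ/a = (4)/23 = 4/23.
Numerically: ≈ 0.17391.
(Since a = 23 > μ = 4.00000, the bound 4/23 is < 1 and informative.)

P[X ≥ 23] ≤ 4/23 ≈ 0.17391.


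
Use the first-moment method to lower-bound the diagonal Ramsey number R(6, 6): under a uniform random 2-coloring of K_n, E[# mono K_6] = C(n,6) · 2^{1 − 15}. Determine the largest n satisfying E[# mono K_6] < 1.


We need C(n, 6) · 2^{1 − 15} < 1, i.e. C(n, 6) < 2^{15 − 1} = 16384.
Check values of n near the boundary:
  n = 13: C(13, 6) = 1716; 1716 < 16384? YES
  n = 14: C(14, 6) = 3003; 3003 < 16384? YES
  n = 15: C(15, 6) = 5005; 5005 < 16384? YES
  n = 16: C(16, 6) = 8008; 8008 < 16384? YES
  n = 17: C(17, 6) = 12376; 12376 < 16384? YES
  n = 18: C(18, 6) = 18564; 18564 < 16384? NO
  n = 19: C(19, 6) = 27132; 27132 < 16384? NO
The largest n with C(n, 6) < 16384 is n = 17 (where E[X] = 1547/2048 ≈ 0.7554). Hence R(6, 6) > 17, i.e. R(6, 6) ≥ 18.

Largest n = 17; hence R(6, 6) > 17.


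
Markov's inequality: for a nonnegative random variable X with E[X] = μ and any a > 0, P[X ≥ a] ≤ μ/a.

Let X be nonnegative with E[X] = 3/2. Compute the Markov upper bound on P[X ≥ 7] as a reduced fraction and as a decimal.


μ = E[X] = 3/2, a = 7.
Markov: P[X ≥ 7] ≤ μ/a = (3/2)/7 = 3/14.
Numerically: ≈ 0.2143.
(Since a = 7 > μ = 1.5000, the bound 3/14 is < 1 and informative.)

P[X ≥ 7] ≤ 3/14 ≈ 0.2143.


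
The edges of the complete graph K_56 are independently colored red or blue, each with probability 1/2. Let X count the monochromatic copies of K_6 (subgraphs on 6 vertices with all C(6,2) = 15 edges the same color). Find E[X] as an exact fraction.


Let X = Σ_S X_S over the C(56, 6) = 32468436 subsets S of size 6, where X_S = 1 if the K_6 on S is monochromatic.
For a fixed S, the K_6 on S has C(6, 2) = 15 edges. P[all 15 edges red] = (1/2)^15, and likewise for blue, so P[monochromatic] = 2·(1/2)^15 = 2^{1 − 15} = 1/16384.
By linearity: E[X] = C(56, 6) · 2^{1 − 15} = 32468436 · 1/16384 = 8117109/4096.
Numerically: E[X] ≈ 1981.71606.

E[X] = C(56,6)·2^(1−C(6,2)) = 8117109/4096 ≈ 1981.71606.


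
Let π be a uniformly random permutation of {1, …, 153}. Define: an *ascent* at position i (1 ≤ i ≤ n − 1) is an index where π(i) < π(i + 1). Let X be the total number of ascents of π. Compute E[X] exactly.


Write X = Σ X_I over i = 1, …, 152, with X_I the indicator of one ascent.
There are 152 indicators.
For each fixed i, the pair (π(i), π(i+1)) is a uniformly random ordered pair of distinct values from {1, …, 153}; by symmetry P[π(i) < π(i+1)] = 1/2.
By linearity: E[X] = 152 · (1/2) = (153 − 1) · (1/2) = 76 ≈ 76.00000.

E[X] = 76 = 76.00000.


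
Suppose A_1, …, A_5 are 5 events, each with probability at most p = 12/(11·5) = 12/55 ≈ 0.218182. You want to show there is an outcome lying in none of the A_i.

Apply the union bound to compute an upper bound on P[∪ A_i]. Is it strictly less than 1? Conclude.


Union bound: P[∪_{i=1}^{5} A_i] ≤ Σ_i P[A_i] ≤ 5·p = 5·(12/55) = 12/11.
Numerically: 12/11 ≈ 1.090909.
Is 12/11 < 1? NO.
Since the bound 12/11 is ≥ 1, the union bound is uninformative here; it does NOT by itself certify existence.

5·p = 12/11 ≈ 1.090909; existence NOT certified by the union bound.
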